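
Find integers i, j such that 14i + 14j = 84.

Step 1: Check solvability.
gcd(14, 14) = 14
Since 14 divides 84, solutions exist.

Step 2: Apply extended Euclidean algorithm to find gcd.
We find integers such that 14*x0 + 14*y0 = 14

Step 3: Scale the particular solution.
Multiply by 84/14 = 6:
i = 0, j = 6

Step 4: Verify.
14*(0) + 14*(6) = 84 = 84 ✓

i = 0, j = 6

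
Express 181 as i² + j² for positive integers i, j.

We need to find integers i, j > 0 such that i² + j² = 181.
Trying i = 9: j² = 181 - 9² = 181 - 81 = 100
j = 10
Check: 9² + 10² = 81 + 100 = 181 ✓

181 = 9² + 10²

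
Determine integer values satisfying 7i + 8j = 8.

Step 1: Check solvability.
gcd(7, 8) = 1
Since 1 divides 8, solutions exist.

Step 2: Apply extended Euclidean algorithm to find gcd.
We find integers such that 7*x0 + 8*y0 = 1

Step 3: Scale the particular solution.
Multiply by 8/1 = 8:
i = -8, j = 8

Step 4: Verify.
7*(-8) + 8*(8) = 8 = 8 ✓

i = -8, j = 8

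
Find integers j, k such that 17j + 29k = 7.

Step 1: Check solvability.
gcd(17, 29) = 1
Since 1 divides 7, solutions exist.

Step 2: Apply extended Euclidean algorithm to find gcd.
We find integers such that 17*x0 + 29*y0 = 1

Step 3: Scale the particular solution.
Multiply by 7/1 = 7:
j = 84, k = -49

Step 4: Verify.
17*(84) + 29*(-49) = 7 = 7 ✓

j = 84, k = -49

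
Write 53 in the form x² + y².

We need to find integers x, y > 0 such that x² + y² = 53.
Trying x = 2: y² = 53 - 2² = 53 - 4 = 49
y = 7
Check: 2² + 7² = 4 + 49 = 53 ✓

53 = 2² + 7²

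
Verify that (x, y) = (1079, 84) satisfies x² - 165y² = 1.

Compute x² = 1079² = 1164241
Compute 165y² = 165·84² = 165·7056 = 1164240
x² - 165y² = 1164241 - 1164240 = 1
Since this equals 1, (1079, 84) is a solution.

Yes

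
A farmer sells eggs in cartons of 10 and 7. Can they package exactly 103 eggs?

We need non-negative a, b with 10a + 7b = 103.
gcd(10, 7) = 1 divides 103.
Try a = 4: 7b = 103 - 40 = 63, so b = 9.
One way: 4 cartons of 10 and 9 cartons of 7.

Yes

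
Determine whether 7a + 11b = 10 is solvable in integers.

Step 1: Compute gcd(7, 11).
gcd(7, 11) = 1

Step 2: Check divisibility.
Does 1 divide 10? 10 = 1 x 10, so yes.

By the theorem on linear Diophantine equations, 7a + 11b = 10 has integer solutions if and only if gcd(7, 11) divides 10. Since 1 | 10, solutions exist.

Yes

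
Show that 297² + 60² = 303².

Compute a² + b² = 297² + 60² = 88209 + 3600 = 91809
Compute c² = 303² = 91809
Since 91809 = 91809, confirmed.

Yes, it is a Pythagorean triple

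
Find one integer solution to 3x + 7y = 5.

Step 1: Check solvability.
gcd(3, 7) = 1
Since 1 divides 5, solutions exist.

Step 2: Apply extended Euclidean algorithm to find gcd.
We find integers such that 3*x0 + 7*y0 = 1

Step 3: Scale the particular solution.
Multiply by 5/1 = 5:
x = -10, y = 5

Step 4: Verify.
3*(-10) + 7*(5) = 5 = 5 ✓

x = -10, y = 5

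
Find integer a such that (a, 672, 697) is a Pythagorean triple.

a² = c² - b² = 697² - 672² = 485809 - 451584 = 34225
a = sqrt(34225) = 185

185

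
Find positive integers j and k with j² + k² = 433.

We need to find integers j, k > 0 such that j² + k² = 433.
Trying j = 12: k² = 433 - 12² = 433 - 144 = 289
k = 17
Check: 12² + 17² = 144 + 289 = 433 ✓

433 = 12² + 17²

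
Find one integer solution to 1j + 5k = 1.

Step 1: Check solvability.
gcd(1, 5) = 1
Since 1 divides 1, solutions exist.

Step 2: Apply extended Euclidean algorithm to find gcd.
We find integers such that 1*x0 + 5*y0 = 1

Step 3: Scale the particular solution.
Multiply by 1/1 = 1:
j = 1, k = 0

Step 4: Verify.
1*(1) + 5*(0) = 1 = 1 ✓

j = 1, k = 0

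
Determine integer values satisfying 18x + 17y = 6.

Step 1: Check solvability.
gcd(18, 17) = 1
Since 1 divides 6, solutions exist.

Step 2: Apply extended Euclidean algorithm to find gcd.
We find integers such that 18*x0 + 17*y0 = 1

Step 3: Scale the particular solution.
Multiply by 6/1 = 6:
x = 6, y = -6

Step 4: Verify.
18*(6) + 17*(-6) = 6 = 6 ✓

x = 6, y = -6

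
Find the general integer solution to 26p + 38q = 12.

Step 1: Compute gcd(26, 38) = 2.
Since 2 divides 12, solutions exist.

Step 2: Find a particular solution using extended Euclidean algorithm.
We get p₀ = 18, q₀ = -12.
Check: 26*18 + 38*-12 = 12 = 12 ✓

Step 3: Write the general solution.
p = 18 + (38/2)t = 18 + 19t
q = -12 - (26/2)t = -12 - 13t
for any integer t.

p = 18 + 19t, q = -12 - 13t for integer t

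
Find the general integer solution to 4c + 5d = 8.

Step 1: Compute gcd(4, 5) = 1.
Since 1 divides 8, solutions exist.

Step 2: Find a particular solution using extended Euclidean algorithm.
We get c₀ = -8, d₀ = 8.
Check: 4*-8 + 5*8 = 8 = 8 ✓

Step 3: Write the general solution.
c = -8 + (5/1)t = -8 + 5t
d = 8 - (4/1)t = 8 - 4t
for any integer t.

c = -8 + 5t, d = 8 - 4t for integer t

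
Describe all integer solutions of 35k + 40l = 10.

Step 1: Compute gcd(35, 40) = 5.
Since 5 divides 10, solutions exist.

Step 2: Find a particular solution using extended Euclidean algorithm.
We get k₀ = -2, l₀ = 2.
Check: 35*-2 + 40*2 = 10 = 10 ✓

Step 3: Write the general solution.
k = -2 + (40/5)t = -2 + 8t
l = 2 - (35/5)t = 2 - 7t
for any integer t.

k = -2 + 8t, l = 2 - 7t for integer t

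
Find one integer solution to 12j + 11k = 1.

Step 1: Check solvability.
gcd(12, 11) = 1
Since 1 divides 1, solutions exist.

Step 2: Apply extended Euclidean algorithm to find gcd.
We find integers such that 12*x0 + 11*y0 = 1

Step 3: Scale the particular solution.
Multiply by 1/1 = 1:
j = 1, k = -1

Step 4: Verify.
12*(1) + 11*(-1) = 1 = 1 ✓

j = 1, k = -1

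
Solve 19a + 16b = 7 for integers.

Step 1: Check solvability.
gcd(19, 16) = 1
Since 1 divides 7, solutions exist.

Step 2: Apply extended Euclidean algorithm to find gcd.
We find integers such that 19*x0 + 16*y0 = 1

Step 3: Scale the particular solution.
Multiply by 7/1 = 7:
a = -35, b = 42

Step 4: Verify.
19*(-35) + 16*(42) = 7 = 7 ✓

a = -35, b = 42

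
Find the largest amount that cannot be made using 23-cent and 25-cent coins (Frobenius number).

For two coprime denominations a and b, the Frobenius number (largest value not representable as a non-negative combination) is ab - a - b.
Here gcd(23, 25) = 1, so they are coprime.
F(23, 25) = 23·25 - 23 - 25 = 575 - 48 = 527

527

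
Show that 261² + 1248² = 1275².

Compute a² + b²:
261² + 1248² = 68121 + 1557504 = 1625625
Compute c²:
1275² = 1625625
Since 1625625 = 1625625, it is a Pythagorean triple.

Yes, it is a Pythagorean triple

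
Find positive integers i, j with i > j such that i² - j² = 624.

Factor: i² - j² = (i+j)(i-j) = 624.
We need two factors of 624 with the same parity.
Use i+j = 312 and i-j = 2 (product 312·2 = 624).
Adding: 2i = 314, so i = 157.
Subtracting: 2j = 310, so j = 155.
Check: 157² - 155² = 24649 - 24025 = 624 ✓

i = 157, j = 155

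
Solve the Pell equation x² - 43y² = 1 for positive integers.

We seek the smallest positive integers (x, y) with x² - 43y² = 1, i.e., x² = 43y² + 1.
Try successive y values:
y = 1: x² = 43·1² + 1 = 44, not a perfect square
y = 2: x² = 43·2² + 1 = 173, not a perfect square
y = 3: x² = 43·3² + 1 = 388, not a perfect square
... continuing the search (or via continued fractions) ...
y = 531: x² = 43·531² + 1 = 12124324, x = 3482 ✓

Verify: 3482² - 43·531² = 12124324 - 12124323 = 1 ✓

x = 3482, y = 531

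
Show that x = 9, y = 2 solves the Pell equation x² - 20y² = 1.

Compute x² = 9² = 81
Compute 20y² = 20·2² = 20·4 = 80
x² - 20y² = 81 - 80 = 1
Since this equals 1, (9, 2) is a solution.

Yes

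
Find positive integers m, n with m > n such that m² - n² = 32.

Factor: m² - n² = (m+n)(m-n) = 32.
We need two factors of 32 with the same parity.
Use m+n = 16 and m-n = 2 (product 16·2 = 32).
Adding: 2m = 18, so m = 9.
Subtracting: 2n = 14, so n = 7.
Check: 9² - 7² = 81 - 49 = 32 ✓

m = 9, n = 7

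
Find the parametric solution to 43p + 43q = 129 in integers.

Step 1: Compute gcd(43, 43) = 43.
Since 43 divides 129, solutions exist.

Step 2: Find a particular solution using extended Euclidean algorithm.
We get p₀ = 0, q₀ = 3.
Check: 43*0 + 43*3 = 129 = 129 ✓

Step 3: Write the general solution.
p = 0 + (43/43)t = 0 + 1t
q = 3 - (43/43)t = 3 - 1t
for any integer t.

p = 0 + 1t, q = 3 - 1t for integer t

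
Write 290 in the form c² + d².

We need to find integers c, d > 0 such that c² + d² = 290.
Trying c = 1: d² = 290 - 1² = 290 - 1 = 289
d = 17
Check: 1² + 17² = 1 + 289 = 290 ✓

290 = 1² + 17²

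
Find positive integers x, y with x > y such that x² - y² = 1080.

Factor: x² - y² = (x+y)(x-y) = 1080.
We need two factors of 1080 with the same parity.
Use x+y = 540 and x-y = 2 (product 540·2 = 1080).
Adding: 2x = 542, so x = 271.
Subtracting: 2y = 538, so y = 269.
Check: 271² - 269² = 73441 - 72361 = 1080 ✓

x = 271, y = 269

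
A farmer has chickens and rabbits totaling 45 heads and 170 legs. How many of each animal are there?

Let c = chickens, r = rabbits.
Heads: c + r = 45
Legs: 2c + 4r = 170
From the first equation, c = 45 - r. Substitute:
2(45 - r) + 4r = 170
90 + 2r = 170
r = (170 - 90)/2 = 40
c = 45 - 40 = 5

Chickens: 5, Rabbits: 40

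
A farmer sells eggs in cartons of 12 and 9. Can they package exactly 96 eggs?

We need non-negative a, b with 12a + 9b = 96.
gcd(12, 9) = 3 divides 96.
Try a = 2: 9b = 96 - 24 = 72, so b = 8.
One way: 2 cartons of 12 and 8 cartons of 9.

Yes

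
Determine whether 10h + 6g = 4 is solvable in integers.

Step 1: Compute gcd(10, 6).
gcd(10, 6) = 2

Step 2: Check divisibility.
Does 2 divide 4? 4 = 2 x 2, so yes.

By the theorem on linear Diophantine equations, 10h + 6g = 4 has integer solutions if and only if gcd(10, 6) divides 4. Since 2 | 4, solutions exist.

Yes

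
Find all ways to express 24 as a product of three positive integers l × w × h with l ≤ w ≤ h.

Iterate l from 1 to ⌊24^(1/3)⌋. For each l dividing 24, iterate w ≥ l with w dividing 24/l, and set h = 24/(l·w).
Triples found (6): (1×1×24), (1×2×12), (1×3×8), (1×4×6), (2×2×6), (2×3×4)

(1×1×24), (1×2×12), (1×3×8), (1×4×6), (2×2×6), (2×3×4)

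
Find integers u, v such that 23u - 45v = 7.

Step 1: Check solvability.
gcd(23, 45) = 1
Since 1 divides 7, solutions exist.

Step 2: Apply extended Euclidean algorithm to find gcd.
We find integers such that 23*x0 + 45*y0 = 1

Step 3: Scale the particular solution.
Multiply by 7/1 = 7:
u = 14, v = 7

Step 4: Verify.
23*(14) - 45*(7) = 7 = 7 ✓

u = 14, v = 7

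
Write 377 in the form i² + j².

We need to find integers i, j > 0 such that i² + j² = 377.
Trying i = 4: j² = 377 - 4² = 377 - 16 = 361
j = 19
Check: 4² + 19² = 16 + 361 = 377 ✓

377 = 4² + 19²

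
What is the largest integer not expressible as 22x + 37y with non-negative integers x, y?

For two coprime denominations a and b, the Frobenius number (largest value not representable as a non-negative combination) is ab - a - b.
Here gcd(22, 37) = 1, so they are coprime.
F(22, 37) = 22·37 - 22 - 37 = 814 - 59 = 755

755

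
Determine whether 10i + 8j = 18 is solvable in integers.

Step 1: Compute gcd(10, 8).
gcd(10, 8) = 2

Step 2: Check divisibility.
Does 2 divide 18? 18 = 2 x 9, so yes.

By the theorem on linear Diophantine equations, 10i + 8j = 18 has integer solutions if and only if gcd(10, 8) divides 18. Since 2 | 18, solutions exist.

Yes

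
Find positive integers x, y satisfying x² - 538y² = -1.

We need x² = 538y² - 1. Try successive y:
y = 1: x² = 538·1² - 1 = 537, not a perfect square
y = 2: x² = 538·2² - 1 = 2151, not a perfect square
y = 3: x² = 538·3² - 1 = 4841, not a perfect square
...
y = 2977: x² = 538·2977² - 1 = 4768040601 = 69051² ✓
Check: 69051² - 538·2977² = 4768040601 - 4768040602 = -1 ✓

x = 69051, y = 2977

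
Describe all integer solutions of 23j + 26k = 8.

Step 1: Compute gcd(23, 26) = 1.
Since 1 divides 8, solutions exist.

Step 2: Find a particular solution using extended Euclidean algorithm.
We get j₀ = -72, k₀ = 64.
Check: 23*-72 + 26*64 = 8 = 8 ✓

Step 3: Write the general solution.
j = -72 + (26/1)t = -72 + 26t
k = 64 - (23/1)t = 64 - 23t
for any integer t.

j = -72 + 26t, k = 64 - 23t for integer t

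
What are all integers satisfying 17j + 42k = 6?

Step 1: Compute gcd(17, 42) = 1.
Since 1 divides 6, solutions exist.

Step 2: Find a particular solution using extended Euclidean algorithm.
We get j₀ = 30, k₀ = -12.
Check: 17*30 + 42*-12 = 6 = 6 ✓

Step 3: Write the general solution.
j = 30 + (42/1)t = 30 + 42t
k = -12 - (17/1)t = -12 - 17t
for any integer t.

j = 30 + 42t, k = -12 - 17t for integer t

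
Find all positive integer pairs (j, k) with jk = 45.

The positive divisors of 45 are: 1, 3, 5, 9, 15, 45.
Each divisor d gives the pair (d, 45/d):
(1, 45), (3, 15), (5, 9), (9, 5), (15, 3), (45, 1)

(1, 45), (3, 15), (5, 9), (9, 5), (15, 3), (45, 1)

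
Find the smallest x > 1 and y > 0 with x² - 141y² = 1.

We seek the smallest positive integers (x, y) with x² - 141y² = 1, i.e., x² = 141y² + 1.
Try successive y values:
y = 1: x² = 141·1² + 1 = 142, not a perfect square
y = 2: x² = 141·2² + 1 = 565, not a perfect square
y = 3: x² = 141·3² + 1 = 1270, not a perfect square
... continuing the search (or via continued fractions) ...
y = 8: x² = 141·8² + 1 = 9025, x = 95 ✓

Verify: 95² - 141·8² = 9025 - 9024 = 1 ✓

x = 95, y = 8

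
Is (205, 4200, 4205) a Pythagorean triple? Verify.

Compute a² + b² = 205² + 4200² = 42025 + 17640000 = 17682025
Compute c² = 4205² = 17682025
Since 17682025 = 17682025, confirmed.

Yes, it is a Pythagorean triple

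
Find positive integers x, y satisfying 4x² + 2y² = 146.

Try small values of x and check whether (146 - 4x²)/2 is a perfect square.
x = 6: 4·6² = 144, so 2y² = 146 - 144 = 2, giving y² = 1, y = 1.
Check: 4·6² + 2·1² = 144 + 2 = 146 ✓

x = 6, y = 1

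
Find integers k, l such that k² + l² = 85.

We need to find integers k, l > 0 such that k² + l² = 85.
Trying k = 2: l² = 85 - 2² = 85 - 4 = 81
l = 9
Check: 2² + 9² = 4 + 81 = 85 ✓

85 = 2² + 9²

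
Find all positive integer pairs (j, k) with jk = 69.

The positive divisors of 69 are: 1, 3, 23, 69.
Each divisor d gives the pair (d, 69/d):
(1, 69), (3, 23), (23, 3), (69, 1)

(1, 69), (3, 23), (23, 3), (69, 1)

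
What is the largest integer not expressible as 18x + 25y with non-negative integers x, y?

For two coprime denominations a and b, the Frobenius number (largest value not representable as a non-negative combination) is ab - a - b.
Here gcd(18, 25) = 1, so they are coprime.
F(18, 25) = 18·25 - 18 - 25 = 450 - 43 = 407

407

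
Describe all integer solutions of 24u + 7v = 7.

Step 1: Compute gcd(24, 7) = 1.
Since 1 divides 7, solutions exist.

Step 2: Find a particular solution using extended Euclidean algorithm.
We get u₀ = -14, v₀ = 49.
Check: 24*-14 + 7*49 = 7 = 7 ✓

Step 3: Write the general solution.
u = -14 + (7/1)t = -14 + 7t
v = 49 - (24/1)t = 49 - 24t
for any integer t.

u = -14 + 7t, v = 49 - 24t for integer t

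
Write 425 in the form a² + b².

We need to find integers a, b > 0 such that a² + b² = 425.
Trying a = 5: b² = 425 - 5² = 425 - 25 = 400
b = 20
Check: 5² + 20² = 25 + 400 = 425 ✓

425 = 5² + 20²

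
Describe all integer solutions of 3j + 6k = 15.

Step 1: Compute gcd(3, 6) = 3.
Since 3 divides 15, solutions exist.

Step 2: Find a particular solution using extended Euclidean algorithm.
We get j₀ = 5, k₀ = 0.
Check: 3*5 + 6*0 = 15 = 15 ✓

Step 3: Write the general solution.
j = 5 + (6/3)t = 5 + 2t
k = 0 - (3/3)t = 0 - 1t
for any integer t.

j = 5 + 2t, k = 0 - 1t for integer t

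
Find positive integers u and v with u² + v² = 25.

We need to find integers u, v > 0 such that u² + v² = 25.
Trying u = 3: v² = 25 - 3² = 25 - 9 = 16
v = 4
Check: 3² + 4² = 9 + 16 = 25 ✓

25 = 3² + 4²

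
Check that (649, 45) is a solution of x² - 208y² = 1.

Compute x² = 649² = 421201
Compute 208y² = 208·45² = 208·2025 = 421200
x² - 208y² = 421201 - 421200 = 1
Since this equals 1, (649, 45) is a solution.

Yes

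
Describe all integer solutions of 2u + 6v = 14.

Step 1: Compute gcd(2, 6) = 2.
Since 2 divides 14, solutions exist.

Step 2: Find a particular solution using extended Euclidean algorithm.
We get u₀ = 7, v₀ = 0.
Check: 2*7 + 6*0 = 14 = 14 ✓

Step 3: Write the general solution.
u = 7 + (6/2)t = 7 + 3t
v = 0 - (2/2)t = 0 - 1t
for any integer t.

u = 7 + 3t, v = 0 - 1t for integer t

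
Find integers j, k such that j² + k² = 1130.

We need to find integers j, k > 0 such that j² + k² = 1130.
Trying j = 13: k² = 1130 - 13² = 1130 - 169 = 961
k = 31
Check: 13² + 31² = 169 + 961 = 1130 ✓

1130 = 13² + 31²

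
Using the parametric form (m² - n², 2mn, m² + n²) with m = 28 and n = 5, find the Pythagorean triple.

a = m² - n² = 28² - 5² = 784 - 25 = 759
b = 2mn = 2·28·5 = 280
c = m² + n² = 784 + 25 = 809
Verify: 759² + 280² = 576081 + 78400 = 654481 = 809² ✓

(759, 280, 809)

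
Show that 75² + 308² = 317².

Compute a² + b²:
75² + 308² = 5625 + 94864 = 100489
Compute c²:
317² = 100489
Since 100489 = 100489, it is a Pythagorean triple.

Yes, it is a Pythagorean triple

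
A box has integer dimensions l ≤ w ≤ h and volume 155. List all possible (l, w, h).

Iterate l from 1 to ⌊155^(1/3)⌋. For each l dividing 155, iterate w ≥ l with w dividing 155/l, and set h = 155/(l·w).
Triples found (2): (1×1×155), (1×5×31)

(1×1×155), (1×5×31)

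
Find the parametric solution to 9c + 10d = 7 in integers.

Step 1: Compute gcd(9, 10) = 1.
Since 1 divides 7, solutions exist.

Step 2: Find a particular solution using extended Euclidean algorithm.
We get c₀ = -7, d₀ = 7.
Check: 9*-7 + 10*7 = 7 = 7 ✓

Step 3: Write the general solution.
c = -7 + (10/1)t = -7 + 10t
d = 7 - (9/1)t = 7 - 9t
for any integer t.

c = -7 + 10t, d = 7 - 9t for integer t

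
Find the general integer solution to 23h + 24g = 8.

Step 1: Compute gcd(23, 24) = 1.
Since 1 divides 8, solutions exist.

Step 2: Find a particular solution using extended Euclidean algorithm.
We get h₀ = -8, g₀ = 8.
Check: 23*-8 + 24*8 = 8 = 8 ✓

Step 3: Write the general solution.
h = -8 + (24/1)t = -8 + 24t
g = 8 - (23/1)t = 8 - 23t
for any integer t.

h = -8 + 24t, g = 8 - 23t for integer t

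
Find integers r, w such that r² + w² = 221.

We need to find integers r, w > 0 such that r² + w² = 221.
Trying r = 5: w² = 221 - 5² = 221 - 25 = 196
w = 14
Check: 5² + 14² = 25 + 196 = 221 ✓

221 = 5² + 14²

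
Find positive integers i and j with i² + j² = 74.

We need to find integers i, j > 0 such that i² + j² = 74.
Trying i = 5: j² = 74 - 5² = 74 - 25 = 49
j = 7
Check: 5² + 7² = 25 + 49 = 74 ✓

74 = 5² + 7²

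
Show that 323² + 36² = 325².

Compute a² + b² = 323² + 36² = 104329 + 1296 = 105625
Compute c² = 325² = 105625
Since 105625 = 105625, confirmed.

Yes, it is a Pythagorean triple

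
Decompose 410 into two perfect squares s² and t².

We need to find integers s, t > 0 such that s² + t² = 410.
Trying s = 7: t² = 410 - 7² = 410 - 49 = 361
t = 19
Check: 7² + 19² = 49 + 361 = 410 ✓

410 = 7² + 19²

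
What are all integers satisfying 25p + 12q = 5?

Step 1: Compute gcd(25, 12) = 1.
Since 1 divides 5, solutions exist.

Step 2: Find a particular solution using extended Euclidean algorithm.
We get p₀ = 5, q₀ = -10.
Check: 25*5 + 12*-10 = 5 = 5 ✓

Step 3: Write the general solution.
p = 5 + (12/1)t = 5 + 12t
q = -10 - (25/1)t = -10 - 25t
for any integer t.

p = 5 + 12t, q = -10 - 25t for integer t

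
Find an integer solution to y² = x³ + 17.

Try small integer x values and check whether x³ + 17 is a perfect square.
x = -1: x³ + 17 = -1³ + 17 = -1 + 17 = 16
Is 16 a perfect square? 4² = 16 ✓
So (x, y) = (-1, 4) is a solution.

x = -1, y = 4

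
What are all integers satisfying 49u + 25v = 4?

Step 1: Compute gcd(49, 25) = 1.
Since 1 divides 4, solutions exist.

Step 2: Find a particular solution using extended Euclidean algorithm.
We get u₀ = -4, v₀ = 8.
Check: 49*-4 + 25*8 = 4 = 4 ✓

Step 3: Write the general solution.
u = -4 + (25/1)t = -4 + 25t
v = 8 - (49/1)t = 8 - 49t
for any integer t.

u = -4 + 25t, v = 8 - 49t for integer t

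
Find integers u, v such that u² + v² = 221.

We need to find integers u, v > 0 such that u² + v² = 221.
Trying u = 5: v² = 221 - 5² = 221 - 25 = 196
v = 14
Check: 5² + 14² = 25 + 196 = 221 ✓

221 = 5² + 14²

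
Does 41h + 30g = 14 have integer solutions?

Step 1: Compute gcd(41, 30).
gcd(41, 30) = 1

Step 2: Check divisibility.
Does 1 divide 14? 14 = 1 x 14, so yes.

By the theorem on linear Diophantine equations, 41h + 30g = 14 has integer solutions if and only if gcd(41, 30) divides 14. Since 1 | 14, solutions exist.

Yes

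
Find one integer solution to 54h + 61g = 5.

Step 1: Check solvability.
gcd(54, 61) = 1
Since 1 divides 5, solutions exist.

Step 2: Apply extended Euclidean algorithm to find gcd.
We find integers such that 54*x0 + 61*y0 = 1

Step 3: Scale the particular solution.
Multiply by 5/1 = 5:
h = 130, g = -115

Step 4: Verify.
54*(130) + 61*(-115) = 5 = 5 ✓

h = 130, g = -115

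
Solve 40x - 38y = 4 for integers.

Step 1: Check solvability.
gcd(40, 38) = 2
Since 2 divides 4, solutions exist.

Step 2: Apply extended Euclidean algorithm to find gcd.
We find integers such that 40*x0 + 38*y0 = 2

Step 3: Scale the particular solution.
Multiply by 4/2 = 2:
x = 2, y = 2

Step 4: Verify.
40*(2) - 38*(2) = 4 = 4 ✓

x = 2, y = 2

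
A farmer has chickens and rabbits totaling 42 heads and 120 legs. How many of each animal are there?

Let c = chickens, r = rabbits.
Heads: c + r = 42
Legs: 2c + 4r = 120
From the first equation, c = 42 - r. Substitute:
2(42 - r) + 4r = 120
84 + 2r = 120
r = (120 - 84)/2 = 18
c = 42 - 18 = 24

Chickens: 24, Rabbits: 18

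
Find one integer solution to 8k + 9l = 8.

Step 1: Check solvability.
gcd(8, 9) = 1
Since 1 divides 8, solutions exist.

Step 2: Apply extended Euclidean algorithm to find gcd.
We find integers such that 8*x0 + 9*y0 = 1

Step 3: Scale the particular solution.
Multiply by 8/1 = 8:
k = -8, l = 8

Step 4: Verify.
8*(-8) + 9*(8) = 8 = 8 ✓

k = -8, l = 8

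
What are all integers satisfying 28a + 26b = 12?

Step 1: Compute gcd(28, 26) = 2.
Since 2 divides 12, solutions exist.

Step 2: Find a particular solution using extended Euclidean algorithm.
We get a₀ = 6, b₀ = -6.
Check: 28*6 + 26*-6 = 12 = 12 ✓

Step 3: Write the general solution.
a = 6 + (26/2)t = 6 + 13t
b = -6 - (28/2)t = -6 - 14t
for any integer t.

a = 6 + 13t, b = -6 - 14t for integer t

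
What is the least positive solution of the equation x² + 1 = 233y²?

We need x² = 233y² - 1. Try successive y:
y = 1: x² = 233·1² - 1 = 232, not a perfect square
y = 2: x² = 233·2² - 1 = 931, not a perfect square
y = 3: x² = 233·3² - 1 = 2096, not a perfect square
...
y = 1517: x² = 233·1517² - 1 = 536200336 = 23156² ✓
Check: 23156² - 233·1517² = 536200336 - 536200337 = -1 ✓

x = 23156, y = 1517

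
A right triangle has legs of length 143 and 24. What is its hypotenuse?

c² = a² + b² = 143² + 24² = 20449 + 576 = 21025
c = 145

145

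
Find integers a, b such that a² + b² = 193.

We need to find integers a, b > 0 such that a² + b² = 193.
Trying a = 7: b² = 193 - 7² = 193 - 49 = 144
b = 12
Check: 7² + 12² = 49 + 144 = 193 ✓

193 = 7² + 12²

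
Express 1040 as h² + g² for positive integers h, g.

We need to find integers h, g > 0 such that h² + g² = 1040.
Trying h = 4: g² = 1040 - 4² = 1040 - 16 = 1024
g = 32
Check: 4² + 32² = 16 + 1024 = 1040 ✓

1040 = 4² + 32²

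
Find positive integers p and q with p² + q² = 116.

We need to find integers p, q > 0 such that p² + q² = 116.
Trying p = 4: q² = 116 - 4² = 116 - 16 = 100
q = 10
Check: 4² + 10² = 16 + 100 = 116 ✓

116 = 4² + 10²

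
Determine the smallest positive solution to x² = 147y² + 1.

We seek the smallest positive integers (x, y) with x² - 147y² = 1, i.e., x² = 147y² + 1.
Try successive y values:
y = 1: x² = 147·1² + 1 = 148, not a perfect square
y = 2: x² = 147·2² + 1 = 589, not a perfect square
y = 3: x² = 147·3² + 1 = 1324, not a perfect square
... continuing the search (or via continued fractions) ...
y = 8: x² = 147·8² + 1 = 9409, x = 97 ✓

Verify: 97² - 147·8² = 9409 - 9408 = 1 ✓

x = 97, y = 8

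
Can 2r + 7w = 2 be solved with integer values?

Step 1: Compute gcd(2, 7).
gcd(2, 7) = 1

Step 2: Check divisibility.
Does 1 divide 2? 2 = 1 x 2, so yes.

By the theorem on linear Diophantine equations, 2r + 7w = 2 has integer solutions if and only if gcd(2, 7) divides 2. Since 1 | 2, solutions exist.

Yes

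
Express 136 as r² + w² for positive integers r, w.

We need to find integers r, w > 0 such that r² + w² = 136.
Trying r = 6: w² = 136 - 6² = 136 - 36 = 100
w = 10
Check: 6² + 10² = 36 + 100 = 136 ✓

136 = 6² + 10²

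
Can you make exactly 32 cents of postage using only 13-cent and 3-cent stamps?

We need non-negative x, y with 13x + 3y = 32.
gcd(13, 3) = 1 divides 32, so integer solutions exist.
Search for a non-negative one: x = 2 gives 3y = 32 - 26 = 6, so y = 2.
Check: 13·2 + 3·2 = 32 ✓

Yes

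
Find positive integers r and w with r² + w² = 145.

We need to find integers r, w > 0 such that r² + w² = 145.
Trying r = 1: w² = 145 - 1² = 145 - 1 = 144
w = 12
Check: 1² + 12² = 1 + 144 = 145 ✓

145 = 1² + 12²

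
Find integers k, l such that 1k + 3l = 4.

Step 1: Check solvability.
gcd(1, 3) = 1
Since 1 divides 4, solutions exist.

Step 2: Apply extended Euclidean algorithm to find gcd.
We find integers such that 1*x0 + 3*y0 = 1

Step 3: Scale the particular solution.
Multiply by 4/1 = 4:
k = 4, l = 0

Step 4: Verify.
1*(4) + 3*(0) = 4 = 4 ✓

k = 4, l = 0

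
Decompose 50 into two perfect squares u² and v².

We need to find integers u, v > 0 such that u² + v² = 50.
Trying u = 1: v² = 50 - 1² = 50 - 1 = 49
v = 7
Check: 1² + 7² = 1 + 49 = 50 ✓

50 = 1² + 7²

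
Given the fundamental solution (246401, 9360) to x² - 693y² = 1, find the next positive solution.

Solutions to x² - Dy² = 1 are generated by powers of (x₀ + y₀√D).
The next solution satisfies x₁ + y₁√693 = (x₀ + y₀√693)², giving:
x₁ = x₀² + 693y₀² = 246401² + 693·9360² = 60713452801 + 60713452800 = 121426905601
y₁ = 2x₀y₀ = 2·246401·9360 = 4612626720

Verify: 121426905601² - 693·4612626720² = 14744493403834165171201 - 14744493403834165171200 = 1 ✓

x = 121426905601, y = 4612626720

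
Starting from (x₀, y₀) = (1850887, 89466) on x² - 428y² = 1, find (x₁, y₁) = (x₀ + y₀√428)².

Solutions to x² - Dy² = 1 are generated by powers of (x₀ + y₀√D).
The next solution satisfies x₁ + y₁√428 = (x₀ + y₀√428)², giving:
x₁ = x₀² + 428y₀² = 1850887² + 428·89466² = 3425782686769 + 3425782686768 = 6851565373537
y₁ = 2x₀y₀ = 2·1850887·89466 = 331182912684

Verify: 6851565373537² - 428·331182912684² = 46943948067851210339890369 - 46943948067851210339890368 = 1 ✓

x = 6851565373537, y = 331182912684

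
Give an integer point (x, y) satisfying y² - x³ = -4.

Try small integer x values and check whether x³ - 4 is a perfect square.
x = 5: x³ - 4 = 5³ - 4 = 125 - 4 = 121
Is 121 a perfect square? 11² = 121 ✓
So (x, y) = (5, 11) is a solution.

x = 5, y = 11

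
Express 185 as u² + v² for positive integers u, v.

We need to find integers u, v > 0 such that u² + v² = 185.
Trying u = 4: v² = 185 - 4² = 185 - 16 = 169
v = 13
Check: 4² + 13² = 16 + 169 = 185 ✓

185 = 4² + 13²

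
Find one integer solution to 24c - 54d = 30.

Step 1: Check solvability.
gcd(24, 54) = 6
Since 6 divides 30, solutions exist.

Step 2: Apply extended Euclidean algorithm to find gcd.
We find integers such that 24*x0 + 54*y0 = 6

Step 3: Scale the particular solution.
Multiply by 30/6 = 5:
c = -10, d = -5

Step 4: Verify.
24*(-10) - 54*(-5) = 30 = 30 ✓

c = -10, d = -5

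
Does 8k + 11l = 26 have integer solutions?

Step 1: Compute gcd(8, 11).
gcd(8, 11) = 1

Step 2: Check divisibility.
Does 1 divide 26? 26 = 1 x 26, so yes.

By the theorem on linear Diophantine equations, 8k + 11l = 26 has integer solutions if and only if gcd(8, 11) divides 26. Since 1 | 26, solutions exist.

Yes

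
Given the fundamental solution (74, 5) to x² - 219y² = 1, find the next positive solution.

Solutions to x² - Dy² = 1 are generated by powers of (x₀ + y₀√D).
The next solution satisfies x₁ + y₁√219 = (x₀ + y₀√219)², giving:
x₁ = x₀² + 219y₀² = 74² + 219·5² = 5476 + 5475 = 10951
y₁ = 2x₀y₀ = 2·74·5 = 740

Verify: 10951² - 219·740² = 119924401 - 119924400 = 1 ✓

x = 10951, y = 740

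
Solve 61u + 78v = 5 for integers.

Step 1: Check solvability.
gcd(61, 78) = 1
Since 1 divides 5, solutions exist.

Step 2: Apply extended Euclidean algorithm to find gcd.
We find integers such that 61*x0 + 78*y0 = 1

Step 3: Scale the particular solution.
Multiply by 5/1 = 5:
u = -115, v = 90

Step 4: Verify.
61*(-115) + 78*(90) = 5 = 5 ✓

u = -115, v = 90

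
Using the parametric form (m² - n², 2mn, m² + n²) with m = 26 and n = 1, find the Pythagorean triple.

a = m² - n² = 26² - 1² = 676 - 1 = 675
b = 2mn = 2·26·1 = 52
c = m² + n² = 676 + 1 = 677
Verify: 675² + 52² = 455625 + 2704 = 458329 = 677² ✓

(675, 52, 677)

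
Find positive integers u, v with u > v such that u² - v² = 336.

Factor: u² - v² = (u+v)(u-v) = 336.
We need two factors of 336 with the same parity.
Use u+v = 168 and u-v = 2 (product 168·2 = 336).
Adding: 2u = 170, so u = 85.
Subtracting: 2v = 166, so v = 83.
Check: 85² - 83² = 7225 - 6889 = 336 ✓

u = 85, v = 83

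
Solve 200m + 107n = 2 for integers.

Step 1: Check solvability.
gcd(200, 107) = 1
Since 1 divides 2, solutions exist.

Step 2: Apply extended Euclidean algorithm to find gcd.
We find integers such that 200*x0 + 107*y0 = 1

Step 3: Scale the particular solution.
Multiply by 2/1 = 2:
m = -46, n = 86

Step 4: Verify.
200*(-46) + 107*(86) = 2 = 2 ✓

m = -46, n = 86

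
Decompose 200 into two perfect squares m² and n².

We need to find integers m, n > 0 such that m² + n² = 200.
Trying m = 2: n² = 200 - 2² = 200 - 4 = 196
n = 14
Check: 2² + 14² = 4 + 196 = 200 ✓

200 = 2² + 14²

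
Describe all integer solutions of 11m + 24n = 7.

Step 1: Compute gcd(11, 24) = 1.
Since 1 divides 7, solutions exist.

Step 2: Find a particular solution using extended Euclidean algorithm.
We get m₀ = 77, n₀ = -35.
Check: 11*77 + 24*-35 = 7 = 7 ✓

Step 3: Write the general solution.
m = 77 + (24/1)t = 77 + 24t
n = -35 - (11/1)t = -35 - 11t
for any integer t.

m = 77 + 24t, n = -35 - 11t for integer t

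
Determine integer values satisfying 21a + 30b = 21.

Step 1: Check solvability.
gcd(21, 30) = 3
Since 3 divides 21, solutions exist.

Step 2: Apply extended Euclidean algorithm to find gcd.
We find integers such that 21*x0 + 30*y0 = 3

Step 3: Scale the particular solution.
Multiply by 21/3 = 7:
a = 21, b = -14

Step 4: Verify.
21*(21) + 30*(-14) = 21 = 21 ✓

a = 21, b = -14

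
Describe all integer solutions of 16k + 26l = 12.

Step 1: Compute gcd(16, 26) = 2.
Since 2 divides 12, solutions exist.

Step 2: Find a particular solution using extended Euclidean algorithm.
We get k₀ = 30, l₀ = -18.
Check: 16*30 + 26*-18 = 12 = 12 ✓

Step 3: Write the general solution.
k = 30 + (26/2)t = 30 + 13t
l = -18 - (16/2)t = -18 - 8t
for any integer t.

k = 30 + 13t, l = -18 - 8t for integer t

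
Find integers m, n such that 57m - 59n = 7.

Step 1: Check solvability.
gcd(57, 59) = 1
Since 1 divides 7, solutions exist.

Step 2: Apply extended Euclidean algorithm to find gcd.
We find integers such that 57*x0 + 59*y0 = 1

Step 3: Scale the particular solution.
Multiply by 7/1 = 7:
m = 203, n = 196

Step 4: Verify.
57*(203) - 59*(196) = 7 = 7 ✓

m = 203, n = 196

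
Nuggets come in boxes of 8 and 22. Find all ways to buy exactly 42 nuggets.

We need non-negative integers (x, y) with 8x + 22y = 42.
For each x in 0..5, check if 42 - 8x is a non-negative multiple of 22.
No x yields an integer y ≥ 0.

No solution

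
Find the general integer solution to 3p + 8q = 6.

Step 1: Compute gcd(3, 8) = 1.
Since 1 divides 6, solutions exist.

Step 2: Find a particular solution using extended Euclidean algorithm.
We get p₀ = 18, q₀ = -6.
Check: 3*18 + 8*-6 = 6 = 6 ✓

Step 3: Write the general solution.
p = 18 + (8/1)t = 18 + 8t
q = -6 - (3/1)t = -6 - 3t
for any integer t.

p = 18 + 8t, q = -6 - 3t for integer t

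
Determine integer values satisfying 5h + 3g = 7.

Step 1: Check solvability.
gcd(5, 3) = 1
Since 1 divides 7, solutions exist.

Step 2: Apply extended Euclidean algorithm to find gcd.
We find integers such that 5*x0 + 3*y0 = 1

Step 3: Scale the particular solution.
Multiply by 7/1 = 7:
h = -7, g = 14

Step 4: Verify.
5*(-7) + 3*(14) = 7 = 7 ✓

h = -7, g = 14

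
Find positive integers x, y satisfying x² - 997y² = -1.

We need x² = 997y² - 1. Try successive y:
y = 1: x² = 997·1² - 1 = 996, not a perfect square
y = 2: x² = 997·2² - 1 = 3987, not a perfect square
y = 3: x² = 997·3² - 1 = 8972, not a perfect square
...
y = 2689: x² = 997·2689² - 1 = 7209028836 = 84906² ✓
Check: 84906² - 997·2689² = 7209028836 - 7209028837 = -1 ✓

x = 84906, y = 2689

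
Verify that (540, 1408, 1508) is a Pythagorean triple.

Compute a² + b² = 540² + 1408² = 291600 + 1982464 = 2274064
Compute c² = 1508² = 2274064
Since 2274064 = 2274064, confirmed.

Yes, it is a Pythagorean triple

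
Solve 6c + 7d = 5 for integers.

Step 1: Check solvability.
gcd(6, 7) = 1
Since 1 divides 5, solutions exist.

Step 2: Apply extended Euclidean algorithm to find gcd.
We find integers such that 6*x0 + 7*y0 = 1

Step 3: Scale the particular solution.
Multiply by 5/1 = 5:
c = -5, d = 5

Step 4: Verify.
6*(-5) + 7*(5) = 5 = 5 ✓

c = -5, d = 5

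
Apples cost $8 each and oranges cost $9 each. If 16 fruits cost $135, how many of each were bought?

Let a = apples, o = oranges.
a + o = 16
8a + 9o = 135
Substitute o = 16 - a:
8a + 9(16 - a) = 135
(8 - 9)a = 135 - 144
-1a = -9
a = 9, o = 16 - 9 = 7

Apples: 9, Oranges: 7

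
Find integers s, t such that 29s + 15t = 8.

Step 1: Check solvability.
gcd(29, 15) = 1
Since 1 divides 8, solutions exist.

Step 2: Apply extended Euclidean algorithm to find gcd.
We find integers such that 29*x0 + 15*y0 = 1

Step 3: Scale the particular solution.
Multiply by 8/1 = 8:
s = -8, t = 16

Step 4: Verify.
29*(-8) + 15*(16) = 8 = 8 ✓

s = -8, t = 16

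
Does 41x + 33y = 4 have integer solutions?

Step 1: Compute gcd(41, 33).
gcd(41, 33) = 1

Step 2: Check divisibility.
Does 1 divide 4? 4 = 1 x 4, so yes.

By the theorem on linear Diophantine equations, 41x + 33y = 4 has integer solutions if and only if gcd(41, 33) divides 4. Since 1 | 4, solutions exist.

Yes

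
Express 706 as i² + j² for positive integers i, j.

We need to find integers i, j > 0 such that i² + j² = 706.
Trying i = 9: j² = 706 - 9² = 706 - 81 = 625
j = 25
Check: 9² + 25² = 81 + 625 = 706 ✓

706 = 9² + 25²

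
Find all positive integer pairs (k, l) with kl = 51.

The positive divisors of 51 are: 1, 3, 17, 51.
Each divisor d gives the pair (d, 51/d):
(1, 51), (3, 17), (17, 3), (51, 1)

(1, 51), (3, 17), (17, 3), (51, 1)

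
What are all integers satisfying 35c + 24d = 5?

Step 1: Compute gcd(35, 24) = 1.
Since 1 divides 5, solutions exist.

Step 2: Find a particular solution using extended Euclidean algorithm.
We get c₀ = 55, d₀ = -80.
Check: 35*55 + 24*-80 = 5 = 5 ✓

Step 3: Write the general solution.
c = 55 + (24/1)t = 55 + 24t
d = -80 - (35/1)t = -80 - 35t
for any integer t.

c = 55 + 24t, d = -80 - 35t for integer t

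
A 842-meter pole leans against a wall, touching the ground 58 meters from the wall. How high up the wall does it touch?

The ladder, wall, and ground form a right triangle with hypotenuse 842 and one leg 58.
By the Pythagorean theorem: h² = 842² - 58² = 708964 - 3364 = 705600
h = √705600 = 840 meters

840 meters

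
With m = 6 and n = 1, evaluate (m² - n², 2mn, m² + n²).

a = m² - n² = 36 - 1 = 35
b = 2mn = 2·6·1 = 12
c = m² + n² = 36 + 1 = 37
Verify: 35² + 12² = 1225 + 144 = 1369 = 37² ✓

(35, 12, 37)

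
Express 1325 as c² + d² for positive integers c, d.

We need to find integers c, d > 0 such that c² + d² = 1325.
Trying c = 10: d² = 1325 - 10² = 1325 - 100 = 1225
d = 35
Check: 10² + 35² = 100 + 1225 = 1325 ✓

1325 = 10² + 35²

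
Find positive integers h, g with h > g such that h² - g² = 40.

Factor: h² - g² = (h+g)(h-g) = 40.
We need two factors of 40 with the same parity.
Use h+g = 20 and h-g = 2 (product 20·2 = 40).
Adding: 2h = 22, so h = 11.
Subtracting: 2g = 18, so g = 9.
Check: 11² - 9² = 121 - 81 = 40 ✓

h = 11, g = 9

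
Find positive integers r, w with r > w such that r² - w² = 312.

Factor: r² - w² = (r+w)(r-w) = 312.
We need two factors of 312 with the same parity.
Use r+w = 156 and r-w = 2 (product 156·2 = 312).
Adding: 2r = 158, so r = 79.
Subtracting: 2w = 154, so w = 77.
Check: 79² - 77² = 6241 - 5929 = 312 ✓

r = 79, w = 77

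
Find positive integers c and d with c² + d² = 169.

We need to find integers c, d > 0 such that c² + d² = 169.
Trying c = 5: d² = 169 - 5² = 169 - 25 = 144
d = 12
Check: 5² + 12² = 25 + 144 = 169 ✓

169 = 5² + 12²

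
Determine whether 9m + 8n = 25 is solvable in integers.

Step 1: Compute gcd(9, 8).
gcd(9, 8) = 1

Step 2: Check divisibility.
Does 1 divide 25? 25 = 1 x 25, so yes.

By the theorem on linear Diophantine equations, 9m + 8n = 25 has integer solutions if and only if gcd(9, 8) divides 25. Since 1 | 25, solutions exist.

Yes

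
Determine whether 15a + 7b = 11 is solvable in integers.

Step 1: Compute gcd(15, 7).
gcd(15, 7) = 1

Step 2: Check divisibility.
Does 1 divide 11? 11 = 1 x 11, so yes.

By the theorem on linear Diophantine equations, 15a + 7b = 11 has integer solutions if and only if gcd(15, 7) divides 11. Since 1 | 11, solutions exist.

Yes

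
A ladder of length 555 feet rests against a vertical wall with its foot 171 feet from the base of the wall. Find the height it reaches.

The ladder, wall, and ground form a right triangle with hypotenuse 555 and one leg 171.
By the Pythagorean theorem: h² = 555² - 171² = 308025 - 29241 = 278784
h = √278784 = 528 feet

528 feet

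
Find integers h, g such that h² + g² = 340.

We need to find integers h, g > 0 such that h² + g² = 340.
Trying h = 4: g² = 340 - 4² = 340 - 16 = 324
g = 18
Check: 4² + 18² = 16 + 324 = 340 ✓

340 = 4² + 18²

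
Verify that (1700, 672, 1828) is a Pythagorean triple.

Compute a² + b² = 1700² + 672² = 2890000 + 451584 = 3341584
Compute c² = 1828² = 3341584
Since 3341584 = 3341584, confirmed.

Yes, it is a Pythagorean triple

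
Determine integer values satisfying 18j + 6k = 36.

Step 1: Check solvability.
gcd(18, 6) = 6
Since 6 divides 36, solutions exist.

Step 2: Apply extended Euclidean algorithm to find gcd.
We find integers such that 18*x0 + 6*y0 = 6

Step 3: Scale the particular solution.
Multiply by 36/6 = 6:
j = 0, k = 6

Step 4: Verify.
18*(0) + 6*(6) = 36 = 36 ✓

j = 0, k = 6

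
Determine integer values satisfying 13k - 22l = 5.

Step 1: Check solvability.
gcd(13, 22) = 1
Since 1 divides 5, solutions exist.

Step 2: Apply extended Euclidean algorithm to find gcd.
We find integers such that 13*x0 + 22*y0 = 1

Step 3: Scale the particular solution.
Multiply by 5/1 = 5:
k = -25, l = -15

Step 4: Verify.
13*(-25) - 22*(-15) = 5 = 5 ✓

k = -25, l = -15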